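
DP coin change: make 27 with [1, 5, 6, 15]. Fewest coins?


dp[0]=0; dp[i]=1+min(dp[i-c] for c in coins)
...dp[22]=3, dp[23]=4, dp[24]=4, dp[25]=3, dp[26]=3, dp[27]=3
Minimum coins for 27 = 3


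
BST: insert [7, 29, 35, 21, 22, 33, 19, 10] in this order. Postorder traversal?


Root = 7; build tree by BST insertion.
Postorder traversal: [10, 19, 22, 21, 33, 35, 29, 7]


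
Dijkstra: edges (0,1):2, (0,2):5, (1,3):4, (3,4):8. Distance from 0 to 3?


Dijkstra from 0:
Distances: {0: 0, 1: 2, 2: 5, 3: 6, 4: 14}
Shortest distance to 3 = 6, path = [0, 1, 3]


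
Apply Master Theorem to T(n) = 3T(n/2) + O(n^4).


a=3, b=2, c=4. log_2(3)=1.585 < c=4. Case 3: O(n^c) = O(n^4)
Complexity: O(n^4)


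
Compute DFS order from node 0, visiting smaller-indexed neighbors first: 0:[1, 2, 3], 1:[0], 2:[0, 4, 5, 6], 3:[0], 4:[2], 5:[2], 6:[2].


DFS stack-based: start with [0]
Visit order: [0, 1, 2, 4, 5, 6, 3]


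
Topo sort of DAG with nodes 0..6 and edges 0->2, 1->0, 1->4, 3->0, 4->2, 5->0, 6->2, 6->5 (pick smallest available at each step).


Kahn's algorithm, process smallest node first
Order: [1, 3, 4, 6, 5, 0, 2]


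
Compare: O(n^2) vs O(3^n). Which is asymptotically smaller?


quadratic grows slower than exponential (base 3)
O(n^2) is asymptotically smaller; O(3^n) grows faster


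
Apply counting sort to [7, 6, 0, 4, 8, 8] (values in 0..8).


Count array: [1, 0, 0, 0, 1, 0, 1, 1, 2]
Reconstruct: [0, 4, 6, 7, 8, 8]


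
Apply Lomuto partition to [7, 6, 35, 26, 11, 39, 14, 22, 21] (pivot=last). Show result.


Elements <= 21 go left of pivot.
Result: [7, 6, 11, 14, 21, 39, 26, 22, 35], pivot at index 4


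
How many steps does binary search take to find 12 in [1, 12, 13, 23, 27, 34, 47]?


Search for 12:
[0,6] mid=3 arr[3]=23
[0,2] mid=1 arr[1]=12
Total: 2 comparisons


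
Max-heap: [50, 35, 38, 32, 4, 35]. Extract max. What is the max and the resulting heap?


Max = 50
Replace root with last, heapify down
Resulting heap: [38, 35, 35, 32, 4]


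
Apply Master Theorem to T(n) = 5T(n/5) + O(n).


a=5, b=5, c=1. log_5(5)=1 = c=1. Case 2: O(n^c log n) = O(n log n)
Complexity: O(n log n)


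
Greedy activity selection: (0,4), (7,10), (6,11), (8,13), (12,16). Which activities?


Greedy: pick earliest-ending, then skip overlaps.
Selected (3 activities): [(0, 4), (7, 10), (12, 16)]


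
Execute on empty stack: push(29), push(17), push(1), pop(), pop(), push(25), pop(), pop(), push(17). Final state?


push(29) -> [29]
push(17) -> [29, 17]
push(1) -> [29, 17, 1]
pop() returns 1 -> [29, 17]
pop() returns 17 -> [29]
push(25) -> [29, 25]
pop() returns 25 -> [29]
pop() returns 29 -> []
push(17) -> [17]
Final stack (bottom to top): [17]


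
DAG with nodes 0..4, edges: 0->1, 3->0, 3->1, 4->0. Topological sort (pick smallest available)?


Kahn's algorithm, process smallest node first
Order: [2, 3, 4, 0, 1]


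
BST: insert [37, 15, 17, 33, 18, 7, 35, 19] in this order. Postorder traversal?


Root = 37; build tree by BST insertion.
Postorder traversal: [7, 19, 18, 35, 33, 17, 15, 37]


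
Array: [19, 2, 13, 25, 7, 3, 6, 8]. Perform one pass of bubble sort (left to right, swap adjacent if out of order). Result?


After one pass: [2, 13, 19, 7, 3, 6, 8, 25]


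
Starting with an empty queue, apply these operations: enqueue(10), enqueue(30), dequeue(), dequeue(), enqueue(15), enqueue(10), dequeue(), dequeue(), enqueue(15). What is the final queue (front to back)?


enqueue(10) -> [10]
enqueue(30) -> [10, 30]
dequeue() returns 10 -> [30]
dequeue() returns 30 -> []
enqueue(15) -> [15]
enqueue(10) -> [15, 10]
dequeue() returns 15 -> [10]
dequeue() returns 10 -> []
enqueue(15) -> [15]
Final queue (front to back): [15]


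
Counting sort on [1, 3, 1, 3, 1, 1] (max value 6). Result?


Count array: [0, 4, 0, 2, 0, 0, 0]
Reconstruct: [1, 1, 1, 1, 3, 3]


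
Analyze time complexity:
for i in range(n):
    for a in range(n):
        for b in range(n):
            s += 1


Per nesting level: O(n) * O(n) * O(n) = O(n^3)
Complexity: O(n^3)


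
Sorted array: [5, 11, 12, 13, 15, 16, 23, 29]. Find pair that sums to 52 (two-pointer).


Two pointers: lo=0, hi=7
Found pair: (23, 29) summing to 52


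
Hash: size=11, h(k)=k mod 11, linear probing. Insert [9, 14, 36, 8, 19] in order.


Insertions: 9->slot 9; 14->slot 3; 36->slot 4; 8->slot 8; 19->slot 10
Table: [None, None, None, 14, 36, None, None, None, 8, 9, 19]


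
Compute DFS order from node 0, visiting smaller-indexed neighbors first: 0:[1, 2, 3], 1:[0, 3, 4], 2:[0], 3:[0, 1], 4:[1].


DFS stack-based: start with [0]
Visit order: [0, 1, 3, 4, 2]


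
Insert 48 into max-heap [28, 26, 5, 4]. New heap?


Append 48: [28, 26, 5, 4, 48]
Bubble up: swap idx 4(48) with idx 1(26); swap idx 1(48) with idx 0(28)
Result: [48, 28, 5, 4, 26]


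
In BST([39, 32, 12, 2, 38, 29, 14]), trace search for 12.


BST root = 39
Search for 12: compare at each node
Path: [39, 32, 12]


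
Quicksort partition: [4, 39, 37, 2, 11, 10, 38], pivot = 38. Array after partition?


Elements <= 38 go left of pivot.
Result: [4, 37, 2, 11, 10, 38, 39], pivot at index 5


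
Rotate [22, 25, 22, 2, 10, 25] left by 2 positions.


Left rotate by 2: [22, 2, 10, 25, 22, 25]


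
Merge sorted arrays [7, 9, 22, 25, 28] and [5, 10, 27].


Compare heads, take smaller each step.
Merged: [5, 7, 9, 10, 22, 25, 27, 28]


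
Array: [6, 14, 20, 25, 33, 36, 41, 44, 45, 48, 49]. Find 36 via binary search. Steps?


Search for 36:
[0,10] mid=5 arr[5]=36
Total: 1 comparisons


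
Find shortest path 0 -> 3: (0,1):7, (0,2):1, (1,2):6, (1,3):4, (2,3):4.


Dijkstra from 0:
Distances: {0: 0, 1: 7, 2: 1, 3: 5}
Shortest distance to 3 = 5, path = [0, 2, 3]


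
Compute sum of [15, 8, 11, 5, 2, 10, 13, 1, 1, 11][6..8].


Prefix sums: [0, 15, 23, 34, 39, 41, 51, 64, 65, 66, 77]
Sum[6..8] = prefix[9] - prefix[6] = 66 - 51 = 15


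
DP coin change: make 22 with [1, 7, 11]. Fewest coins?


dp[0]=0; dp[i]=1+min(dp[i-c] for c in coins)
...dp[17]=5, dp[18]=2, dp[19]=3, dp[20]=4, dp[21]=3, dp[22]=2
Minimum coins for 22 = 2


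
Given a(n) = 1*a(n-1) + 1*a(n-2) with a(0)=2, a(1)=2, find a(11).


Build bottom-up:
...a(9)=110, a(10)=178, a(11)=1*178+1*110=288


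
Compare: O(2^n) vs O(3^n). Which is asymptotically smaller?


exponential grows slower than exponential (base 3)
O(2^n) is asymptotically smaller; O(3^n) grows faster


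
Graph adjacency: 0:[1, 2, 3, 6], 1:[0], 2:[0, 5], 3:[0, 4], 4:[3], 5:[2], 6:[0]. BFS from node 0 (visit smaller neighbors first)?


BFS queue: start with [0]
Visit order: [0, 1, 2, 3, 6, 5, 4]


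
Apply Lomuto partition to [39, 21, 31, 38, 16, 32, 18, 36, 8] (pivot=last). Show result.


Elements <= 8 go left of pivot.
Result: [8, 21, 31, 38, 16, 32, 18, 36, 39], pivot at index 0


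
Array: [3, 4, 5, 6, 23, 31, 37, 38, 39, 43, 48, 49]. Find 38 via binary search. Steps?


Search for 38:
[0,11] mid=5 arr[5]=31
[6,11] mid=8 arr[8]=39
[6,7] mid=6 arr[6]=37
[7,7] mid=7 arr[7]=38
Total: 4 comparisons


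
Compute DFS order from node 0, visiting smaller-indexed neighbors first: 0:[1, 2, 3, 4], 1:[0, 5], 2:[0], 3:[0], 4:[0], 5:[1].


DFS stack-based: start with [0]
Visit order: [0, 1, 5, 2, 3, 4]


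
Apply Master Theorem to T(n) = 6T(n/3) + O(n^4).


a=6, b=3, c=4. log_3(6)=1.631 < c=4. Case 3: O(n^c) = O(n^4)
Complexity: O(n^4)


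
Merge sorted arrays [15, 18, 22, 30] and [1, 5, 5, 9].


Compare heads, take smaller each step.
Merged: [1, 5, 5, 9, 15, 18, 22, 30]


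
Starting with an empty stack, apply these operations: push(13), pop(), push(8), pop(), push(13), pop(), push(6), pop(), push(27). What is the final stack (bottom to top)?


push(13) -> [13]
pop() returns 13 -> []
push(8) -> [8]
pop() returns 8 -> []
push(13) -> [13]
pop() returns 13 -> []
push(6) -> [6]
pop() returns 6 -> []
push(27) -> [27]
Final stack (bottom to top): [27]


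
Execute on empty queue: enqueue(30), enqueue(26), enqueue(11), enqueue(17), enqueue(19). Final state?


enqueue(30) -> [30]
enqueue(26) -> [30, 26]
enqueue(11) -> [30, 26, 11]
enqueue(17) -> [30, 26, 11, 17]
enqueue(19) -> [30, 26, 11, 17, 19]
Final queue (front to back): [30, 26, 11, 17, 19]


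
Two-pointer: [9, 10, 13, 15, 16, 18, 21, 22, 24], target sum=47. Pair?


Two pointers: lo=0, hi=8
No pair sums to 47


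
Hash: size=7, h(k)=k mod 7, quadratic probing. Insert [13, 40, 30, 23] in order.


Insertions: 13->slot 6; 40->slot 5; 30->slot 2; 23->slot 3
Table: [None, None, 30, 23, None, 40, 13]


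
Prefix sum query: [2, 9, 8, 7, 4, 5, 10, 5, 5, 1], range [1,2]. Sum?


Prefix sums: [0, 2, 11, 19, 26, 30, 35, 45, 50, 55, 56]
Sum[1..2] = prefix[3] - prefix[1] = 19 - 2 = 17


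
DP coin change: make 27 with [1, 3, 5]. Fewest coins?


dp[0]=0; dp[i]=1+min(dp[i-c] for c in coins)
...dp[22]=6, dp[23]=5, dp[24]=6, dp[25]=5, dp[26]=6, dp[27]=7
Minimum coins for 27 = 7


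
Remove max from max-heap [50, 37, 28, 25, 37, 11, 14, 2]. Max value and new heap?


Max = 50
Replace root with last, heapify down
Resulting heap: [37, 37, 28, 25, 2, 11, 14]


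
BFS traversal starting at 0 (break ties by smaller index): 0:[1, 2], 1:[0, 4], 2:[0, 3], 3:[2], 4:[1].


BFS queue: start with [0]
Visit order: [0, 1, 2, 4, 3]


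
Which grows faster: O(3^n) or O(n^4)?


quartic grows slower than exponential (base 3)
O(n^4) is asymptotically smaller; O(3^n) grows faster


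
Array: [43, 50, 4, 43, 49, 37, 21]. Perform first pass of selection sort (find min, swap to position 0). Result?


After one pass: [4, 50, 43, 43, 49, 37, 21]


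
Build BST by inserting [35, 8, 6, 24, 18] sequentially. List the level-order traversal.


Root = 35; build tree by BST insertion.
Level-Order traversal: [35, 8, 6, 24, 18]


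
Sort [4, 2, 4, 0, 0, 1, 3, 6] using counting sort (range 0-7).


Count array: [2, 1, 1, 1, 2, 0, 1, 0]
Reconstruct: [0, 0, 1, 2, 3, 4, 4, 6]


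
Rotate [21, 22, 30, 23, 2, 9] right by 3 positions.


Right rotate by 3: [23, 2, 9, 21, 22, 30]


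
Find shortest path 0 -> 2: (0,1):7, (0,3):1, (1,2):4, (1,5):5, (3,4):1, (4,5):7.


Dijkstra from 0:
Distances: {0: 0, 1: 7, 2: 11, 3: 1, 4: 2, 5: 9}
Shortest distance to 2 = 11, path = [0, 1, 2]


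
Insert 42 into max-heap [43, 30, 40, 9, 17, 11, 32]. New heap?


Append 42: [43, 30, 40, 9, 17, 11, 32, 42]
Bubble up: swap idx 7(42) with idx 3(9); swap idx 3(42) with idx 1(30)
Result: [43, 42, 40, 30, 17, 11, 32, 9]


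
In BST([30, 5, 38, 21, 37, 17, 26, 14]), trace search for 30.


BST root = 30
Search for 30: compare at each node
Path: [30]


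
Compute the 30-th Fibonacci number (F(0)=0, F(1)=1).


F(n)=F(n-1)+F(n-2)
...F(28)=317811, F(29)=514229, F(30)=832040


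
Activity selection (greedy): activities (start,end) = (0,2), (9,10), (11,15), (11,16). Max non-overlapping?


Greedy: pick earliest-ending, then skip overlaps.
Selected (3 activities): [(0, 2), (9, 10), (11, 15)]


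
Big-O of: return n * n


Analysis: constant-time operation, no loop
Complexity: O(1)


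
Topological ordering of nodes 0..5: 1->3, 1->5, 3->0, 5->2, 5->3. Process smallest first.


Kahn's algorithm, process smallest node first
Order: [1, 4, 5, 2, 3, 0]


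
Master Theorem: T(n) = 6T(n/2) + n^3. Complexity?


a=6, b=2, c=3. log_2(6)=2.585 < c=3. Case 3: O(n^c) = O(n^3)
Complexity: O(n^3)


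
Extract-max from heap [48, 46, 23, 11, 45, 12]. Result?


Max = 48
Replace root with last, heapify down
Resulting heap: [46, 45, 23, 11, 12]


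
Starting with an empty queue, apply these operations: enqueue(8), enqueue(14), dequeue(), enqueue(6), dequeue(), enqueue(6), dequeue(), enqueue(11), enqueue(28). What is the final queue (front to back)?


enqueue(8) -> [8]
enqueue(14) -> [8, 14]
dequeue() returns 8 -> [14]
enqueue(6) -> [14, 6]
dequeue() returns 14 -> [6]
enqueue(6) -> [6, 6]
dequeue() returns 6 -> [6]
enqueue(11) -> [6, 11]
enqueue(28) -> [6, 11, 28]
Final queue (front to back): [6, 11, 28]


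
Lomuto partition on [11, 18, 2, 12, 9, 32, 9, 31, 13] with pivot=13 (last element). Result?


Elements <= 13 go left of pivot.
Result: [11, 2, 12, 9, 9, 13, 18, 31, 32], pivot at index 5


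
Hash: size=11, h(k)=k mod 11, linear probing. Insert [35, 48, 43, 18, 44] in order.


Insertions: 35->slot 2; 48->slot 4; 43->slot 10; 18->slot 7; 44->slot 0
Table: [44, None, 35, None, 48, None, None, 18, None, None, 43]


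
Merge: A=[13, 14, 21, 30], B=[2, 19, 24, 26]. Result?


Compare heads, take smaller each step.
Merged: [2, 13, 14, 19, 21, 24, 26, 30]


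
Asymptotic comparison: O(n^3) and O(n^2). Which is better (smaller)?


quadratic grows slower than cubic
O(n^2) is asymptotically smaller; O(n^3) grows faster


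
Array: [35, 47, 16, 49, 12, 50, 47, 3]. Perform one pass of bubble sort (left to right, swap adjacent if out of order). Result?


After one pass: [35, 16, 47, 12, 49, 47, 3, 50]


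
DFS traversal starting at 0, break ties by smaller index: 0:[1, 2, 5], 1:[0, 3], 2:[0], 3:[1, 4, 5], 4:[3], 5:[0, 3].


DFS stack-based: start with [0]
Visit order: [0, 1, 3, 4, 5, 2]


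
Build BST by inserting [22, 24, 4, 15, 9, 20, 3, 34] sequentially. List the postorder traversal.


Root = 22; build tree by BST insertion.
Postorder traversal: [3, 9, 20, 15, 4, 34, 24, 22]


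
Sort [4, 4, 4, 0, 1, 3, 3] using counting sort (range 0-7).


Count array: [1, 1, 0, 2, 3, 0, 0, 0]
Reconstruct: [0, 1, 3, 3, 4, 4, 4]


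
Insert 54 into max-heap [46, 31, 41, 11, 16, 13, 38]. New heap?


Append 54: [46, 31, 41, 11, 16, 13, 38, 54]
Bubble up: swap idx 7(54) with idx 3(11); swap idx 3(54) with idx 1(31); swap idx 1(54) with idx 0(46)
Result: [54, 46, 41, 31, 16, 13, 38, 11]


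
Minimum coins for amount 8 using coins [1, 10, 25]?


dp[0]=0; dp[i]=1+min(dp[i-c] for c in coins)
...dp[3]=3, dp[4]=4, dp[5]=5, dp[6]=6, dp[7]=7, dp[8]=8
Minimum coins for 8 = 8


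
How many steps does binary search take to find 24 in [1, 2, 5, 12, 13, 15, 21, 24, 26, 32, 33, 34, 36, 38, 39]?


Search for 24:
[0,14] mid=7 arr[7]=24
Total: 1 comparisons


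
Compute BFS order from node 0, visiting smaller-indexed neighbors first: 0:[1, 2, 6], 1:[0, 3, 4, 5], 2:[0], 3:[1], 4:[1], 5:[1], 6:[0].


BFS queue: start with [0]
Visit order: [0, 1, 2, 6, 3, 4, 5]


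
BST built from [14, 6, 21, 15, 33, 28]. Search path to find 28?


BST root = 14
Search for 28: compare at each node
Path: [14, 21, 33, 28]


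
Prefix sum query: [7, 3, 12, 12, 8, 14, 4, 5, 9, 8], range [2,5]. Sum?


Prefix sums: [0, 7, 10, 22, 34, 42, 56, 60, 65, 74, 82]
Sum[2..5] = prefix[6] - prefix[2] = 56 - 10 = 46


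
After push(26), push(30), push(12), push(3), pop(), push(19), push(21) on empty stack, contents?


push(26) -> [26]
push(30) -> [26, 30]
push(12) -> [26, 30, 12]
push(3) -> [26, 30, 12, 3]
pop() returns 3 -> [26, 30, 12]
push(19) -> [26, 30, 12, 19]
push(21) -> [26, 30, 12, 19, 21]
Final stack (bottom to top): [26, 30, 12, 19, 21]


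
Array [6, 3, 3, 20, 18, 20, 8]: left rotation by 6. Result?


Left rotate by 6: [8, 6, 3, 3, 20, 18, 20]


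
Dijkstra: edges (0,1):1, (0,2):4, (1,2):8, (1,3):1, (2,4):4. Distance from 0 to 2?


Dijkstra from 0:
Distances: {0: 0, 1: 1, 2: 4, 3: 2, 4: 8}
Shortest distance to 2 = 4, path = [0, 2]


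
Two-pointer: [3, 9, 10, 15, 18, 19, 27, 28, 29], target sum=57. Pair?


Two pointers: lo=0, hi=8
Found pair: (28, 29) summing to 57


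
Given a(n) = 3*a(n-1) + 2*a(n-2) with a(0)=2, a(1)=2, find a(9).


Build bottom-up:
...a(7)=5506, a(8)=19610, a(9)=3*19610+2*5506=69842


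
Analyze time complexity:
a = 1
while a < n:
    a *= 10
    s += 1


Per nesting level: O(log n) = O(log n)
Complexity: O(log n)


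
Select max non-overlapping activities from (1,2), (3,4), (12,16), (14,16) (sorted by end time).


Greedy: pick earliest-ending, then skip overlaps.
Selected (3 activities): [(1, 2), (3, 4), (12, 16)]


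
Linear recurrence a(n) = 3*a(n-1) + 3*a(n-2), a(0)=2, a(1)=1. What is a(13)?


Build bottom-up:
...a(11)=1310985, a(12)=4970322, a(13)=3*4970322+3*1310985=18843921


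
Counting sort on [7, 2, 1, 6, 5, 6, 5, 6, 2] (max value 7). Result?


Count array: [0, 1, 2, 0, 0, 2, 3, 1]
Reconstruct: [1, 2, 2, 5, 5, 6, 6, 6, 7]


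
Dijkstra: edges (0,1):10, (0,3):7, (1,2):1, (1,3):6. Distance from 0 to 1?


Dijkstra from 0:
Distances: {0: 0, 1: 10, 2: 11, 3: 7}
Shortest distance to 1 = 10, path = [0, 1]


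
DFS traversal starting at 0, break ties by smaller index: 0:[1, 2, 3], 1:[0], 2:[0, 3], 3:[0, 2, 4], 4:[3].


DFS stack-based: start with [0]
Visit order: [0, 1, 2, 3, 4]


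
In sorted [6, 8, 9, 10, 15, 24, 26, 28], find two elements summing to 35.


Two pointers: lo=0, hi=7
Found pair: (9, 26) summing to 35


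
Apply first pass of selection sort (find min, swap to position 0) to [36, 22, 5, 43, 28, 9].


After one pass: [5, 22, 36, 43, 28, 9]


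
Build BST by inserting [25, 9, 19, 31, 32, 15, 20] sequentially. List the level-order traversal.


Root = 25; build tree by BST insertion.
Level-Order traversal: [25, 9, 31, 19, 32, 15, 20]


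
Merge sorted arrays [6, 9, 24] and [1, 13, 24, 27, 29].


Compare heads, take smaller each step.
Merged: [1, 6, 9, 13, 24, 24, 27, 29]


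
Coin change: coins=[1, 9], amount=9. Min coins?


dp[0]=0; dp[i]=1+min(dp[i-c] for c in coins)
...dp[4]=4, dp[5]=5, dp[6]=6, dp[7]=7, dp[8]=8, dp[9]=1
Minimum coins for 9 = 1


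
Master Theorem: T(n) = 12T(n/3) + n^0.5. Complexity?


a=12, b=3, c=0.5. log_3(12)=2.262 > c=0.5. Case 1: O(n^log_b(a)) = O(n^2.262)
Complexity: O(n^2.262)


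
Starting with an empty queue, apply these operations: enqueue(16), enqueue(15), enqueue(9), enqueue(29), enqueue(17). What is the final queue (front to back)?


enqueue(16) -> [16]
enqueue(15) -> [16, 15]
enqueue(9) -> [16, 15, 9]
enqueue(29) -> [16, 15, 9, 29]
enqueue(17) -> [16, 15, 9, 29, 17]
Final queue (front to back): [16, 15, 9, 29, 17]


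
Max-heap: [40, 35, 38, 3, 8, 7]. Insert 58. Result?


Append 58: [40, 35, 38, 3, 8, 7, 58]
Bubble up: swap idx 6(58) with idx 2(38); swap idx 2(58) with idx 0(40)
Result: [58, 35, 40, 3, 8, 7, 38]


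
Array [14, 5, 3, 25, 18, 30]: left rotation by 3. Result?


Left rotate by 3: [25, 18, 30, 14, 5, 3]


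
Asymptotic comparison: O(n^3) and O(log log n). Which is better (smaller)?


double-logarithmic grows slower than cubic
O(log log n) is asymptotically smaller; O(n^3) grows faster


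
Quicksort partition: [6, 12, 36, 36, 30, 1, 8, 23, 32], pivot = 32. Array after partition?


Elements <= 32 go left of pivot.
Result: [6, 12, 30, 1, 8, 23, 32, 36, 36], pivot at index 6


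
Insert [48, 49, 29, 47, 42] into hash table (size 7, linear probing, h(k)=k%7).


Insertions: 48->slot 6; 49->slot 0; 29->slot 1; 47->slot 5; 42->slot 2
Table: [49, 29, 42, None, None, 47, 48]


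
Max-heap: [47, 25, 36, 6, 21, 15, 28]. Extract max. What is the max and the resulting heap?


Max = 47
Replace root with last, heapify down
Resulting heap: [36, 25, 28, 6, 21, 15]


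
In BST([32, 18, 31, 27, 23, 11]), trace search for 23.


BST root = 32
Search for 23: compare at each node
Path: [32, 18, 31, 27, 23]


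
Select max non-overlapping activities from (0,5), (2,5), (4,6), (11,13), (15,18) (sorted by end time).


Greedy: pick earliest-ending, then skip overlaps.
Selected (3 activities): [(0, 5), (11, 13), (15, 18)]


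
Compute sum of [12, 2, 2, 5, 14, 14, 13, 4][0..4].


Prefix sums: [0, 12, 14, 16, 21, 35, 49, 62, 66]
Sum[0..4] = prefix[5] - prefix[0] = 35 - 0 = 35


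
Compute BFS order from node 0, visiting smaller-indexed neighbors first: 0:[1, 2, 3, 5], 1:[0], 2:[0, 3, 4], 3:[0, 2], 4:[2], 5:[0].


BFS queue: start with [0]
Visit order: [0, 1, 2, 3, 5, 4]


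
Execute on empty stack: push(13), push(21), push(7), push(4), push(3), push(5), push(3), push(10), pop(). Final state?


push(13) -> [13]
push(21) -> [13, 21]
push(7) -> [13, 21, 7]
push(4) -> [13, 21, 7, 4]
push(3) -> [13, 21, 7, 4, 3]
push(5) -> [13, 21, 7, 4, 3, 5]
push(3) -> [13, 21, 7, 4, 3, 5, 3]
push(10) -> [13, 21, 7, 4, 3, 5, 3, 10]
pop() returns 10 -> [13, 21, 7, 4, 3, 5, 3]
Final stack (bottom to top): [13, 21, 7, 4, 3, 5, 3]


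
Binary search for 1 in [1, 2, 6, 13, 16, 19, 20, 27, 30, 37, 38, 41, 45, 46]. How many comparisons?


Search for 1:
[0,13] mid=6 arr[6]=20
[0,5] mid=2 arr[2]=6
[0,1] mid=0 arr[0]=1
Total: 3 comparisons


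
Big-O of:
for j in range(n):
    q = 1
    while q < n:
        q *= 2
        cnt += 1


Per nesting level: O(n) * O(log n) = O(n log n)
Complexity: O(n log n)


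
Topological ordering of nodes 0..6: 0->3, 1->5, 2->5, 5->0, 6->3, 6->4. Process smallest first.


Kahn's algorithm, process smallest node first
Order: [1, 2, 5, 0, 6, 3, 4]


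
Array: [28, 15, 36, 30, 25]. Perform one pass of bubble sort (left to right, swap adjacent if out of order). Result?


After one pass: [15, 28, 30, 25, 36]


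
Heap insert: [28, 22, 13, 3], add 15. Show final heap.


Append 15: [28, 22, 13, 3, 15]
Bubble up: no swaps needed
Result: [28, 22, 13, 3, 15]


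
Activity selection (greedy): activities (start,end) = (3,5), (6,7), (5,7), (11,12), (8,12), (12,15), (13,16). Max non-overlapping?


Greedy: pick earliest-ending, then skip overlaps.
Selected (4 activities): [(3, 5), (6, 7), (11, 12), (12, 15)]


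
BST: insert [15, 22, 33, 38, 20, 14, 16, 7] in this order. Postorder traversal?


Root = 15; build tree by BST insertion.
Postorder traversal: [7, 14, 16, 20, 38, 33, 22, 15]


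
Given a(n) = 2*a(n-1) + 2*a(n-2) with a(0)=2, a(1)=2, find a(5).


Build bottom-up:
...a(3)=20, a(4)=56, a(5)=2*56+2*20=152


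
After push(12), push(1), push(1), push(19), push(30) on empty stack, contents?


push(12) -> [12]
push(1) -> [12, 1]
push(1) -> [12, 1, 1]
push(19) -> [12, 1, 1, 19]
push(30) -> [12, 1, 1, 19, 30]
Final stack (bottom to top): [12, 1, 1, 19, 30]


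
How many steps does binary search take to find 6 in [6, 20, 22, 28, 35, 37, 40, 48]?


Search for 6:
[0,7] mid=3 arr[3]=28
[0,2] mid=1 arr[1]=20
[0,0] mid=0 arr[0]=6
Total: 3 comparisons


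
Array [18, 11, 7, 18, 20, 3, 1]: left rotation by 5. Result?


Left rotate by 5: [3, 1, 18, 11, 7, 18, 20]


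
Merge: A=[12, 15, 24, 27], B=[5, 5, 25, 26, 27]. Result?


Compare heads, take smaller each step.
Merged: [5, 5, 12, 15, 24, 25, 26, 27, 27]


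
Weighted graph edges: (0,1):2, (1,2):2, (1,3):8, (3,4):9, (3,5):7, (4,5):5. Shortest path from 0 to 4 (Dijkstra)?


Dijkstra from 0:
Distances: {0: 0, 1: 2, 2: 4, 3: 10, 4: 19, 5: 17}
Shortest distance to 4 = 19, path = [0, 1, 3, 4]


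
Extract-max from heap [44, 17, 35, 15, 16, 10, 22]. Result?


Max = 44
Replace root with last, heapify down
Resulting heap: [35, 17, 22, 15, 16, 10]


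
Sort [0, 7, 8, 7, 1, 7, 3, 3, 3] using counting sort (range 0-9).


Count array: [1, 1, 0, 3, 0, 0, 0, 3, 1, 0]
Reconstruct: [0, 1, 3, 3, 3, 7, 7, 7, 8]


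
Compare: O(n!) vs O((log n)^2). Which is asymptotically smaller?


polylogarithmic grows slower than factorial
O((log n)^2) is asymptotically smaller; O(n!) grows faster


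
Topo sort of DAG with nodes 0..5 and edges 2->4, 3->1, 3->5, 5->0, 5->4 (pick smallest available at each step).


Kahn's algorithm, process smallest node first
Order: [2, 3, 1, 5, 0, 4]


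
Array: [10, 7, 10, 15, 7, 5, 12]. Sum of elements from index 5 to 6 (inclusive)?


Prefix sums: [0, 10, 17, 27, 42, 49, 54, 66]
Sum[5..6] = prefix[7] - prefix[5] = 66 - 49 = 17


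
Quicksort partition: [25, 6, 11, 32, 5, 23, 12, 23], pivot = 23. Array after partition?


Elements <= 23 go left of pivot.
Result: [6, 11, 5, 23, 12, 23, 25, 32], pivot at index 5


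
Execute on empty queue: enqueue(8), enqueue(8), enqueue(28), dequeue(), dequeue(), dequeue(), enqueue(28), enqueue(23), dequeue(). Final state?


enqueue(8) -> [8]
enqueue(8) -> [8, 8]
enqueue(28) -> [8, 8, 28]
dequeue() returns 8 -> [8, 28]
dequeue() returns 8 -> [28]
dequeue() returns 28 -> []
enqueue(28) -> [28]
enqueue(23) -> [28, 23]
dequeue() returns 28 -> [23]
Final queue (front to back): [23]


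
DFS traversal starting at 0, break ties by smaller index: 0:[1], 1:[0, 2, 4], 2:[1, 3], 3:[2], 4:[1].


DFS stack-based: start with [0]
Visit order: [0, 1, 2, 3, 4]


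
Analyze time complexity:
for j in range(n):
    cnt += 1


Per nesting level: O(n) = O(n)
Complexity: O(n)


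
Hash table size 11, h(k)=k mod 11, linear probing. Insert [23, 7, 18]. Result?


Insertions: 23->slot 1; 7->slot 7; 18->slot 8
Table: [None, 23, None, None, None, None, None, 7, 18, None, None]


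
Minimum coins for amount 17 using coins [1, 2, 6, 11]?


dp[0]=0; dp[i]=1+min(dp[i-c] for c in coins)
...dp[12]=2, dp[13]=2, dp[14]=3, dp[15]=3, dp[16]=4, dp[17]=2
Minimum coins for 17 = 2


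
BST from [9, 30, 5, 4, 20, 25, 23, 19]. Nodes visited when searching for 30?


BST root = 9
Search for 30: compare at each node
Path: [9, 30]


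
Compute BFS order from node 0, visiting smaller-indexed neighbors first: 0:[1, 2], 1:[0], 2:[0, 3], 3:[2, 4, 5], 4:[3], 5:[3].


BFS queue: start with [0]
Visit order: [0, 1, 2, 3, 4, 5]


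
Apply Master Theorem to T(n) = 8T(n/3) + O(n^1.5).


a=8, b=3, c=1.5. log_3(8)=1.893 > c=1.5. Case 1: O(n^log_b(a)) = O(n^1.893)
Complexity: O(n^1.893)


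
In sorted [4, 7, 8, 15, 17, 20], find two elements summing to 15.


Two pointers: lo=0, hi=5
Found pair: (7, 8) summing to 15


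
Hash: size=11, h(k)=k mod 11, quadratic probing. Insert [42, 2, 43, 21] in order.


Insertions: 42->slot 9; 2->slot 2; 43->slot 10; 21->slot 0
Table: [21, None, 2, None, None, None, None, None, None, 42, 43]


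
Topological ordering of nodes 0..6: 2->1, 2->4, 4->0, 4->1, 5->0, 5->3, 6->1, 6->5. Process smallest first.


Kahn's algorithm, process smallest node first
Order: [2, 4, 6, 1, 5, 0, 3]


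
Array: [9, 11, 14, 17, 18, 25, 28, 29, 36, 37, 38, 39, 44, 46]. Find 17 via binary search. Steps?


Search for 17:
[0,13] mid=6 arr[6]=28
[0,5] mid=2 arr[2]=14
[3,5] mid=4 arr[4]=18
[3,3] mid=3 arr[3]=17
Total: 4 comparisons


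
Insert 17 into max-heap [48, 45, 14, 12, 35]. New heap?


Append 17: [48, 45, 14, 12, 35, 17]
Bubble up: swap idx 5(17) with idx 2(14)
Result: [48, 45, 17, 12, 35, 14]


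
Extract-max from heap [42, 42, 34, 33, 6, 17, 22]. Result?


Max = 42
Replace root with last, heapify down
Resulting heap: [42, 33, 34, 22, 6, 17]


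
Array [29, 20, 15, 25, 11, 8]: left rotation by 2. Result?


Left rotate by 2: [15, 25, 11, 8, 29, 20]


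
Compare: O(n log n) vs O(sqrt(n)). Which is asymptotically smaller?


sublinear grows slower than linearithmic
O(sqrt(n)) is asymptotically smaller; O(n log n) grows faster


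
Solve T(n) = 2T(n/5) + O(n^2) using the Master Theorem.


a=2, b=5, c=2. log_5(2)=0.431 < c=2. Case 3: O(n^c) = O(n^2)
Complexity: O(n^2)


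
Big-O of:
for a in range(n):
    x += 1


Per nesting level: O(n) = O(n)
Complexity: O(n)


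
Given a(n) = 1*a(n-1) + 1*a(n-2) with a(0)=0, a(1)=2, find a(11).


Build bottom-up:
...a(9)=68, a(10)=110, a(11)=1*110+1*68=178


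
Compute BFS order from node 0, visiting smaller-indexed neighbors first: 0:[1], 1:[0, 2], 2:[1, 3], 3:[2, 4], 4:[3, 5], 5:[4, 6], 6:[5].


BFS queue: start with [0]
Visit order: [0, 1, 2, 3, 4, 5, 6]


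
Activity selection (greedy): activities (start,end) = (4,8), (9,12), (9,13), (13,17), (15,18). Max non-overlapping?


Greedy: pick earliest-ending, then skip overlaps.
Selected (3 activities): [(4, 8), (9, 12), (13, 17)]


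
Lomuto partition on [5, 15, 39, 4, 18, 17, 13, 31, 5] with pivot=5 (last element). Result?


Elements <= 5 go left of pivot.
Result: [5, 4, 5, 15, 18, 17, 13, 31, 39], pivot at index 2


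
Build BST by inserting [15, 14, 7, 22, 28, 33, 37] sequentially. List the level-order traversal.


Root = 15; build tree by BST insertion.
Level-Order traversal: [15, 14, 22, 7, 28, 33, 37]


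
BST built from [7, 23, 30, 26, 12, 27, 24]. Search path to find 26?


BST root = 7
Search for 26: compare at each node
Path: [7, 23, 30, 26]


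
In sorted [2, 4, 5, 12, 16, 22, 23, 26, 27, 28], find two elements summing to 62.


Two pointers: lo=0, hi=9
No pair sums to 62


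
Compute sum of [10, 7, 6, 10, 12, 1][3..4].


Prefix sums: [0, 10, 17, 23, 33, 45, 46]
Sum[3..4] = prefix[5] - prefix[3] = 45 - 23 = 22


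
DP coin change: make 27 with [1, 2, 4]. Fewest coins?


dp[0]=0; dp[i]=1+min(dp[i-c] for c in coins)
...dp[22]=6, dp[23]=7, dp[24]=6, dp[25]=7, dp[26]=7, dp[27]=8
Minimum coins for 27 = 8


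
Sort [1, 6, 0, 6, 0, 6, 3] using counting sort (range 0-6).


Count array: [2, 1, 0, 1, 0, 0, 3]
Reconstruct: [0, 0, 1, 3, 6, 6, 6]


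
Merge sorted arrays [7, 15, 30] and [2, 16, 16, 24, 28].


Compare heads, take smaller each step.
Merged: [2, 7, 15, 16, 16, 24, 28, 30]


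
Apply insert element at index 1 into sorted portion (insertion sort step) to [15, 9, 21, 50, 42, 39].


After one pass: [9, 15, 21, 50, 42, 39]


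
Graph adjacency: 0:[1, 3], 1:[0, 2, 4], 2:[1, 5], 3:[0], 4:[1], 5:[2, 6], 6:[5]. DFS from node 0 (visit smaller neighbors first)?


DFS stack-based: start with [0]
Visit order: [0, 1, 2, 5, 6, 4, 3]


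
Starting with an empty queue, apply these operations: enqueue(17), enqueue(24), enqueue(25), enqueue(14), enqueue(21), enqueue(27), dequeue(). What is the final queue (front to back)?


enqueue(17) -> [17]
enqueue(24) -> [17, 24]
enqueue(25) -> [17, 24, 25]
enqueue(14) -> [17, 24, 25, 14]
enqueue(21) -> [17, 24, 25, 14, 21]
enqueue(27) -> [17, 24, 25, 14, 21, 27]
dequeue() returns 17 -> [24, 25, 14, 21, 27]
Final queue (front to back): [24, 25, 14, 21, 27]


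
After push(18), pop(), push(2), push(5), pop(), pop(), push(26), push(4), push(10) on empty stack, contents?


push(18) -> [18]
pop() returns 18 -> []
push(2) -> [2]
push(5) -> [2, 5]
pop() returns 5 -> [2]
pop() returns 2 -> []
push(26) -> [26]
push(4) -> [26, 4]
push(10) -> [26, 4, 10]
Final stack (bottom to top): [26, 4, 10]


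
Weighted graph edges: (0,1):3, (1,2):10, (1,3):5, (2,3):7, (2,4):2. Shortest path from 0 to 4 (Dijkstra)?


Dijkstra from 0:
Distances: {0: 0, 1: 3, 2: 13, 3: 8, 4: 15}
Shortest distance to 4 = 15, path = [0, 1, 2, 4]


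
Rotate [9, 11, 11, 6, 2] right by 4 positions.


Right rotate by 4: [11, 11, 6, 2, 9]


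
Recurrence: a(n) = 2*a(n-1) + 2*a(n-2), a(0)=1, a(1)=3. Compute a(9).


Build bottom-up:
...a(7)=1224, a(8)=3344, a(9)=2*3344+2*1224=9136


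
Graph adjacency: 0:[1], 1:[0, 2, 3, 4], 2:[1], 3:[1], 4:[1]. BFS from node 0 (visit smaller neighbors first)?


BFS queue: start with [0]
Visit order: [0, 1, 2, 3, 4]


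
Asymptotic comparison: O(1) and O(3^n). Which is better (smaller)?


constant grows slower than exponential (base 3)
O(1) is asymptotically smaller; O(3^n) grows faster


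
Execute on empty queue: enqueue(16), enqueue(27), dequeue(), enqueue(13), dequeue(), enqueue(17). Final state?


enqueue(16) -> [16]
enqueue(27) -> [16, 27]
dequeue() returns 16 -> [27]
enqueue(13) -> [27, 13]
dequeue() returns 27 -> [13]
enqueue(17) -> [13, 17]
Final queue (front to back): [13, 17]


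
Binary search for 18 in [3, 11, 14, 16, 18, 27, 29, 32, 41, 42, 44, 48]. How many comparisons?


Search for 18:
[0,11] mid=5 arr[5]=27
[0,4] mid=2 arr[2]=14
[3,4] mid=3 arr[3]=16
[4,4] mid=4 arr[4]=18
Total: 4 comparisons


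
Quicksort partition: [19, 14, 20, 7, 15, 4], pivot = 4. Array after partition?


Elements <= 4 go left of pivot.
Result: [4, 14, 20, 7, 15, 19], pivot at index 0


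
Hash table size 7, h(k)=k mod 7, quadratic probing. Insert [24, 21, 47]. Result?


Insertions: 24->slot 3; 21->slot 0; 47->slot 5
Table: [21, None, None, 24, None, 47, None]


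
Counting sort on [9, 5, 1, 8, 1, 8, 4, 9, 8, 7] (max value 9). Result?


Count array: [0, 2, 0, 0, 1, 1, 0, 1, 3, 2]
Reconstruct: [1, 1, 4, 5, 7, 8, 8, 8, 9, 9]


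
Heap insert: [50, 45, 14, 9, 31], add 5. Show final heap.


Append 5: [50, 45, 14, 9, 31, 5]
Bubble up: no swaps needed
Result: [50, 45, 14, 9, 31, 5]


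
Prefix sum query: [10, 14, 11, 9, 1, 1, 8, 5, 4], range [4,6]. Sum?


Prefix sums: [0, 10, 24, 35, 44, 45, 46, 54, 59, 63]
Sum[4..6] = prefix[7] - prefix[4] = 54 - 44 = 10


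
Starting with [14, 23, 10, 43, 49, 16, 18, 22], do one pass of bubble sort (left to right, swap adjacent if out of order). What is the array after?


After one pass: [14, 10, 23, 43, 16, 18, 22, 49]


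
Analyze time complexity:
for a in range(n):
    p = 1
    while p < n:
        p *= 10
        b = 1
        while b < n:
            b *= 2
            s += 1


Per nesting level: O(n) * O(log n) * O(log n) = O(n (log n)^2)
Complexity: O(n (log n)^2)


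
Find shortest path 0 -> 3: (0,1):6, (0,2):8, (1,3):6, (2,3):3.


Dijkstra from 0:
Distances: {0: 0, 1: 6, 2: 8, 3: 11}
Shortest distance to 3 = 11, path = [0, 2, 3]


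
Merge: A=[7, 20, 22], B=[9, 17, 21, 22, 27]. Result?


Compare heads, take smaller each step.
Merged: [7, 9, 17, 20, 21, 22, 22, 27]


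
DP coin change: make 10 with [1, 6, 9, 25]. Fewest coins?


dp[0]=0; dp[i]=1+min(dp[i-c] for c in coins)
...dp[5]=5, dp[6]=1, dp[7]=2, dp[8]=3, dp[9]=1, dp[10]=2
Minimum coins for 10 = 2


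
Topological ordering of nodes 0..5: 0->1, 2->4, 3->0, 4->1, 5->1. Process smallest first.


Kahn's algorithm, process smallest node first
Order: [2, 3, 0, 4, 5, 1]


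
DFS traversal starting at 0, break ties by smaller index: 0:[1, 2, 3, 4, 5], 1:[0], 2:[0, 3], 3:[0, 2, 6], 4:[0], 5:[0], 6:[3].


DFS stack-based: start with [0]
Visit order: [0, 1, 2, 3, 6, 4, 5]


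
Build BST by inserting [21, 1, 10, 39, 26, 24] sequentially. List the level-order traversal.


Root = 21; build tree by BST insertion.
Level-Order traversal: [21, 1, 39, 10, 26, 24]


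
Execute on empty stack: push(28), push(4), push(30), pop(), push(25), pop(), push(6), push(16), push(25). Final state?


push(28) -> [28]
push(4) -> [28, 4]
push(30) -> [28, 4, 30]
pop() returns 30 -> [28, 4]
push(25) -> [28, 4, 25]
pop() returns 25 -> [28, 4]
push(6) -> [28, 4, 6]
push(16) -> [28, 4, 6, 16]
push(25) -> [28, 4, 6, 16, 25]
Final stack (bottom to top): [28, 4, 6, 16, 25]


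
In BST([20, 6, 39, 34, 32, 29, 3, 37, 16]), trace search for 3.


BST root = 20
Search for 3: compare at each node
Path: [20, 6, 3]


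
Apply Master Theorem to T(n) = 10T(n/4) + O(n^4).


a=10, b=4, c=4. log_4(10)=1.661 < c=4. Case 3: O(n^c) = O(n^4)
Complexity: O(n^4)


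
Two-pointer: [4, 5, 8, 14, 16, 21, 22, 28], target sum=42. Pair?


Two pointers: lo=0, hi=7
Found pair: (14, 28) summing to 42


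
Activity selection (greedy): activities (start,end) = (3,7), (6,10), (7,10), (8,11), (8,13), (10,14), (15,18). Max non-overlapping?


Greedy: pick earliest-ending, then skip overlaps.
Selected (4 activities): [(3, 7), (7, 10), (10, 14), (15, 18)]


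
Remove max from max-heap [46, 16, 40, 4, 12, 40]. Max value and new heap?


Max = 46
Replace root with last, heapify down
Resulting heap: [40, 16, 40, 4, 12]


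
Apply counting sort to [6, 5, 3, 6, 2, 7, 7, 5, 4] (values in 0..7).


Count array: [0, 0, 1, 1, 1, 2, 2, 2]
Reconstruct: [2, 3, 4, 5, 5, 6, 6, 7, 7]


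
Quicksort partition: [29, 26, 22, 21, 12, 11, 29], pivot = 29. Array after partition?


Elements <= 29 go left of pivot.
Result: [29, 26, 22, 21, 12, 11, 29], pivot at index 6


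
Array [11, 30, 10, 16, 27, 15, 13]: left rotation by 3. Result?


Left rotate by 3: [16, 27, 15, 13, 11, 30, 10]


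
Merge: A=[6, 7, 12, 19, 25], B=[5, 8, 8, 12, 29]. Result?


Compare heads, take smaller each step.
Merged: [5, 6, 7, 8, 8, 12, 12, 19, 25, 29]


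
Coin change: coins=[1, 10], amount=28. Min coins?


dp[0]=0; dp[i]=1+min(dp[i-c] for c in coins)
...dp[23]=5, dp[24]=6, dp[25]=7, dp[26]=8, dp[27]=9, dp[28]=10
Minimum coins for 28 = 10


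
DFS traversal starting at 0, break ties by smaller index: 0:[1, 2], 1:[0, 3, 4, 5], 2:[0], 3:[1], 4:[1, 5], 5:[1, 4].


DFS stack-based: start with [0]
Visit order: [0, 1, 3, 4, 5, 2]


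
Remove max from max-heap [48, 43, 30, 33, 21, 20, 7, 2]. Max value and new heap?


Max = 48
Replace root with last, heapify down
Resulting heap: [43, 33, 30, 2, 21, 20, 7]


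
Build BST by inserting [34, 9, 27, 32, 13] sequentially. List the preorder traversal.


Root = 34; build tree by BST insertion.
Preorder traversal: [34, 9, 27, 13, 32]


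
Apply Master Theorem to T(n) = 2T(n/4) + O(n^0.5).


a=2, b=4, c=0.5. log_4(2)=0.5 = c=0.5. Case 2: O(n^c log n) = O(sqrt(n) log n)
Complexity: O(sqrt(n) log n)


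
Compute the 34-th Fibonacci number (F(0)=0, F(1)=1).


F(n)=F(n-1)+F(n-2)
...F(32)=2178309, F(33)=3524578, F(34)=5702887


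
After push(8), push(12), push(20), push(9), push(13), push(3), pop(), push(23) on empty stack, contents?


push(8) -> [8]
push(12) -> [8, 12]
push(20) -> [8, 12, 20]
push(9) -> [8, 12, 20, 9]
push(13) -> [8, 12, 20, 9, 13]
push(3) -> [8, 12, 20, 9, 13, 3]
pop() returns 3 -> [8, 12, 20, 9, 13]
push(23) -> [8, 12, 20, 9, 13, 23]
Final stack (bottom to top): [8, 12, 20, 9, 13, 23]


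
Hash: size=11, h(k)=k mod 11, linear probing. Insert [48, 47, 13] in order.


Insertions: 48->slot 4; 47->slot 3; 13->slot 2
Table: [None, None, 13, 47, 48, None, None, None, None, None, None]


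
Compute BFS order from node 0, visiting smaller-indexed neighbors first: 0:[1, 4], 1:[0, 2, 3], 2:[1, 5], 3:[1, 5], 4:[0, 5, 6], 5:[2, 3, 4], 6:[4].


BFS queue: start with [0]
Visit order: [0, 1, 4, 2, 3, 5, 6]


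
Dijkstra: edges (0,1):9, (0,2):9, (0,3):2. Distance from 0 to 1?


Dijkstra from 0:
Distances: {0: 0, 1: 9, 2: 9, 3: 2}
Shortest distance to 1 = 9, path = [0, 1]


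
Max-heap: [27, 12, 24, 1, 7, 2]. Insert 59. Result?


Append 59: [27, 12, 24, 1, 7, 2, 59]
Bubble up: swap idx 6(59) with idx 2(24); swap idx 2(59) with idx 0(27)
Result: [59, 12, 27, 1, 7, 2, 24]


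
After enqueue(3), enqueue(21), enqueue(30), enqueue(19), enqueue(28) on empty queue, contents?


enqueue(3) -> [3]
enqueue(21) -> [3, 21]
enqueue(30) -> [3, 21, 30]
enqueue(19) -> [3, 21, 30, 19]
enqueue(28) -> [3, 21, 30, 19, 28]
Final queue (front to back): [3, 21, 30, 19, 28]


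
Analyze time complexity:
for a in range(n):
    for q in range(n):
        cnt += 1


Per nesting level: O(n) * O(n) = O(n^2)
Complexity: O(n^2)


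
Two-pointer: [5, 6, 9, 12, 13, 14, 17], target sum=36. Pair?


Two pointers: lo=0, hi=6
No pair sums to 36


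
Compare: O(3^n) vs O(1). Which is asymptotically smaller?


constant grows slower than exponential (base 3)
O(1) is asymptotically smaller; O(3^n) grows faster


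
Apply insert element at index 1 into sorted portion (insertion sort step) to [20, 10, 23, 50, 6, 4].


After one pass: [10, 20, 23, 50, 6, 4]


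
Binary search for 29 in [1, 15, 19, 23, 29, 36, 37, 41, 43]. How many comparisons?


Search for 29:
[0,8] mid=4 arr[4]=29
Total: 1 comparisons


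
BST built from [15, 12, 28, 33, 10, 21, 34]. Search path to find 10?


BST root = 15
Search for 10: compare at each node
Path: [15, 12, 10]


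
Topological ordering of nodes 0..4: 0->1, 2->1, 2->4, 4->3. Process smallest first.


Kahn's algorithm, process smallest node first
Order: [0, 2, 1, 4, 3]
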